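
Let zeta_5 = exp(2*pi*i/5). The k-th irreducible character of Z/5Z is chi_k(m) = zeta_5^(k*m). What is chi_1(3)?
chi_1(3) = zeta_5^3 = exp(-4*I*pi/5)

Reasoning: chi_1(3) = zeta_5^(1*3) = zeta_5^3. Since zeta_5^5 = 1, this equals zeta_5^3 = exp(2*pi*i*3/5) = exp(-4*I*pi/5).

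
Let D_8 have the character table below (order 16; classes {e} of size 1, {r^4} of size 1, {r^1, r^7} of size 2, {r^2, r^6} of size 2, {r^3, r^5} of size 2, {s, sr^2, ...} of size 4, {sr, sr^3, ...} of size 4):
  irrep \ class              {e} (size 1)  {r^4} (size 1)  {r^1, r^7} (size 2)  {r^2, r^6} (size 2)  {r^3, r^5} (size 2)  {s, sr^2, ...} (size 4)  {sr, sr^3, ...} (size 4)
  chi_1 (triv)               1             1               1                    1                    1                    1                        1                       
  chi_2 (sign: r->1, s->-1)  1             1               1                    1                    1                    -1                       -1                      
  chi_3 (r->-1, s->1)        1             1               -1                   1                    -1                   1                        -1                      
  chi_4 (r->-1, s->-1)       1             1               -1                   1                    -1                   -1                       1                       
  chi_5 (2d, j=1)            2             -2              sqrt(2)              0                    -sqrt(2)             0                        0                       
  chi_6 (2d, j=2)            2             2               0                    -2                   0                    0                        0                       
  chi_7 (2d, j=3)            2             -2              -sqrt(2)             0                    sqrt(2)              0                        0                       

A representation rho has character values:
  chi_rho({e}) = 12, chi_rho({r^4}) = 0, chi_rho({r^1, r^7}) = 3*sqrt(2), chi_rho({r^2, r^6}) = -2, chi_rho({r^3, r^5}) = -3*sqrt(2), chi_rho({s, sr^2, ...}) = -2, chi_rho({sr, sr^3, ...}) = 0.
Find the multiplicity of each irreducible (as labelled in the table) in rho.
Multiplicities: chi_1: 0, chi_2: 1, chi_3: 0, chi_4: 1, chi_5: 3, chi_6: 2, chi_7: 0.

Proof sketch: Use <chi_rho, chi> = (1/|G|) sum_C |C| * chi_rho(C) * conj(chi(C)) with |G| = 16 for each irreducible chi in the table:
  <chi_rho, chi_1> = (1/16)[1*(12)*conj(1) + 1*(0)*conj(1) + 2*(3*sqrt(2))*conj(1) + 2*(-2)*conj(1) + 2*(-3*sqrt(2))*conj(1) + 4*(-2)*conj(1) + 4*(0)*conj(1)]
      = (1/16)[(12) + (0) + (6*sqrt(2)) + (-4) + (-6*sqrt(2)) + (-8) + (0)] = 0/16 = 0
  <chi_rho, chi_2> = (1/16)[1*(12)*conj(1) + 1*(0)*conj(1) + 2*(3*sqrt(2))*conj(1) + 2*(-2)*conj(1) + 2*(-3*sqrt(2))*conj(1) + 4*(-2)*conj(-1) + 4*(0)*conj(-1)]
      = (1/16)[(12) + (0) + (6*sqrt(2)) + (-4) + (-6*sqrt(2)) + (8) + (0)] = 16/16 = 1
  <chi_rho, chi_3> = (1/16)[1*(12)*conj(1) + 1*(0)*conj(1) + 2*(3*sqrt(2))*conj(-1) + 2*(-2)*conj(1) + 2*(-3*sqrt(2))*conj(-1) + 4*(-2)*conj(1) + 4*(0)*conj(-1)]
      = (1/16)[(12) + (0) + (-6*sqrt(2)) + (-4) + (6*sqrt(2)) + (-8) + (0)] = 0/16 = 0
  <chi_rho, chi_4> = (1/16)[1*(12)*conj(1) + 1*(0)*conj(1) + 2*(3*sqrt(2))*conj(-1) + 2*(-2)*conj(1) + 2*(-3*sqrt(2))*conj(-1) + 4*(-2)*conj(-1) + 4*(0)*conj(1)]
      = (1/16)[(12) + (0) + (-6*sqrt(2)) + (-4) + (6*sqrt(2)) + (8) + (0)] = 16/16 = 1
  <chi_rho, chi_5> = (1/16)[1*(12)*conj(2) + 1*(0)*conj(-2) + 2*(3*sqrt(2))*conj(sqrt(2)) + 2*(-2)*conj(0) + 2*(-3*sqrt(2))*conj(-sqrt(2)) + 4*(-2)*conj(0) + 4*(0)*conj(0)]
      = (1/16)[(24) + (0) + (12) + (0) + (12) + (0) + (0)] = 48/16 = 3
  <chi_rho, chi_6> = (1/16)[1*(12)*conj(2) + 1*(0)*conj(2) + 2*(3*sqrt(2))*conj(0) + 2*(-2)*conj(-2) + 2*(-3*sqrt(2))*conj(0) + 4*(-2)*conj(0) + 4*(0)*conj(0)]
      = (1/16)[(24) + (0) + (0) + (8) + (0) + (0) + (0)] = 32/16 = 2
  <chi_rho, chi_7> = (1/16)[1*(12)*conj(2) + 1*(0)*conj(-2) + 2*(3*sqrt(2))*conj(-sqrt(2)) + 2*(-2)*conj(0) + 2*(-3*sqrt(2))*conj(sqrt(2)) + 4*(-2)*conj(0) + 4*(0)*conj(0)]
      = (1/16)[(24) + (0) + (-12) + (0) + (-12) + (0) + (0)] = 0/16 = 0
Dimension check: dim(rho) = sum (mult * dim) = 0*1 + 1*1 + 0*1 + 1*1 + 3*2 + 2*2 + 0*2 = 12 = chi_rho(e) = 12.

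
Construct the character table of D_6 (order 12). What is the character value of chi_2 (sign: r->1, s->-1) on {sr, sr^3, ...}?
Conjugacy classes: {e} of size 1, {r^3} of size 1, {r^1, r^5} of size 2, {r^2, r^4} of size 2, {s, sr^2, ...} of size 3, {sr, sr^3, ...} of size 3.
Character table:
  irrep \ class              {e} (size 1)  {r^3} (size 1)  {r^1, r^5} (size 2)  {r^2, r^4} (size 2)  {s, sr^2, ...} (size 3)  {sr, sr^3, ...} (size 3)
  chi_1 (triv)               1             1               1                    1                    1                        1                       
  chi_2 (sign: r->1, s->-1)  1             1               1                    1                    -1                       -1                      
  chi_3 (r->-1, s->1)        1             -1              -1                   1                    1                        -1                      
  chi_4 (r->-1, s->-1)       1             -1              -1                   1                    -1                       1                       
  chi_5 (2d, j=1)            2             -2              1                    -1                   0                        0                       
  chi_6 (2d, j=2)            2             2               -1                   -1                   0                        0                       

Spot check: chi_2 (sign: r->1, s->-1) on {sr, sr^3, ...} = -1.

Why: D_6 has order 2*6 = 12 with 6 conjugacy classes, hence 6 irreducibles. Sum of squared dims 1 + 1 + 1 + 1 + 4 + 4 = 12 = |G|. Linear characters come from the abelianisation; the 2-dimensional irreps have character r^k -> 2*cos(2*pi*j*k/6), reflections -> 0.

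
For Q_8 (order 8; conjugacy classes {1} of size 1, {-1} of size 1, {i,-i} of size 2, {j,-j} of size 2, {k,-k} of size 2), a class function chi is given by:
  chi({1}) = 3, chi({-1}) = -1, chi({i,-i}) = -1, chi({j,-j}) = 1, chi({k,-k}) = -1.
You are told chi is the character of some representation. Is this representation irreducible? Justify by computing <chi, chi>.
Not irreducible (reducible): <chi, chi> = 2 > 1.

Proof sketch: <chi, chi> = (1/|G|) sum_C |C| * |chi(C)|^2 = (1/8)[1*|3|^2 + 1*|-1|^2 + 2*|-1|^2 + 2*|1|^2 + 2*|-1|^2]
  = (1/8)[(9) + (1) + (2) + (2) + (2)] = 16/8 = 2.
A character is irreducible iff <chi, chi> = 1, so this representation is reducible.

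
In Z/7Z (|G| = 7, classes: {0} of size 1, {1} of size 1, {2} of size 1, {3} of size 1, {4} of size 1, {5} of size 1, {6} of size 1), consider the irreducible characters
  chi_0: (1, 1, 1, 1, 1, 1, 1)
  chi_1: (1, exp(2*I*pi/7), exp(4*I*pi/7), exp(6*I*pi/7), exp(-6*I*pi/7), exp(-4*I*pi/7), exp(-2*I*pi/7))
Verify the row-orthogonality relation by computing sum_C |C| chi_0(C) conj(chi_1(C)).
Sum = 0; so <chi_0, chi_1> = 0 (distinct irreducibles are orthogonal).

Proof sketch: Compute term by term over conjugacy classes (|C| * chi_0(C) * conj(chi_1(C))):
  1*(1)*conj(1) + 1*(1)*conj(exp(2*I*pi/7)) + 1*(1)*conj(exp(4*I*pi/7)) + 1*(1)*conj(exp(6*I*pi/7)) + 1*(1)*conj(exp(-6*I*pi/7)) + 1*(1)*conj(exp(-4*I*pi/7)) + 1*(1)*conj(exp(-2*I*pi/7))
  = (1) + (exp(-2*I*pi/7)) + (exp(-4*I*pi/7)) + (exp(-6*I*pi/7)) + (exp(6*I*pi/7)) + (exp(4*I*pi/7)) + (exp(2*I*pi/7))
  = 0.
(Exp terms are combined using exp(i*s)*conj(exp(i*t)) = exp(i*(s-t)), and sums of them are collapsed using the identity that for every m > 1 the m distinct m-th roots of unity sum to 0, e.g. 1 + exp(2*I*pi/3) + exp(-2*I*pi/3) = 0.)
Dividing by |G| = 7 gives 0/7 = 0, matching the row-orthogonality relation <chi_0, chi_1> = [chi_0 = chi_1].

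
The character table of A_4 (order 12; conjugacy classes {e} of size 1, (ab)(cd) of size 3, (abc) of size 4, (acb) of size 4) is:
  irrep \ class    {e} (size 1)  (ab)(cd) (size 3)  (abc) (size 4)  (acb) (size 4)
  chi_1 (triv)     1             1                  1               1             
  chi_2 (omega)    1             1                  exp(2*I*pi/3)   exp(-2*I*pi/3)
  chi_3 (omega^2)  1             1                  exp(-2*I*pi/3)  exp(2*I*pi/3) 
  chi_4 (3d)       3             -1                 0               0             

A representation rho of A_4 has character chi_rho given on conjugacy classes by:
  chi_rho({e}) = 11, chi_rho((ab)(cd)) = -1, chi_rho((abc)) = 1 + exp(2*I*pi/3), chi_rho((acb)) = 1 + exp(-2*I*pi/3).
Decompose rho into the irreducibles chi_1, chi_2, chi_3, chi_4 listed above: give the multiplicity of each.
Multiplicities: chi_1: 1, chi_2: 1, chi_3: 0, chi_4: 3.

Working: Use <chi_rho, chi> = (1/|G|) sum_C |C| * chi_rho(C) * conj(chi(C)) with |G| = 12 for each irreducible chi in the table:
  <chi_rho, chi_1> = (1/12)[1*(11)*conj(1) + 3*(-1)*conj(1) + 4*(1 + exp(2*I*pi/3))*conj(1) + 4*(1 + exp(-2*I*pi/3))*conj(1)]
      = (1/12)[(11) + (-3) + (4 + 4*exp(2*I*pi/3)) + (4 + 4*exp(-2*I*pi/3))] = 12/12 = 1
  <chi_rho, chi_2> = (1/12)[1*(11)*conj(1) + 3*(-1)*conj(1) + 4*(1 + exp(2*I*pi/3))*conj(exp(2*I*pi/3)) + 4*(1 + exp(-2*I*pi/3))*conj(exp(-2*I*pi/3))]
      = (1/12)[(11) + (-3) + (4 + 4*exp(-2*I*pi/3)) + (4 + 4*exp(2*I*pi/3))] = 12/12 = 1
  <chi_rho, chi_3> = (1/12)[1*(11)*conj(1) + 3*(-1)*conj(1) + 4*(1 + exp(2*I*pi/3))*conj(exp(-2*I*pi/3)) + 4*(1 + exp(-2*I*pi/3))*conj(exp(2*I*pi/3))]
      = (1/12)[(11) + (-3) + (-4) + (-4)] = 0/12 = 0
  <chi_rho, chi_4> = (1/12)[1*(11)*conj(3) + 3*(-1)*conj(-1) + 4*(1 + exp(2*I*pi/3))*conj(0) + 4*(1 + exp(-2*I*pi/3))*conj(0)]
      = (1/12)[(33) + (3) + (0) + (0)] = 36/12 = 3
(Exp terms are combined using exp(i*s)*conj(exp(i*t)) = exp(i*(s-t)), and sums of them are collapsed using the identity that for every m > 1 the m distinct m-th roots of unity sum to 0, e.g. 1 + exp(2*I*pi/3) + exp(-2*I*pi/3) = 0.)
Dimension check: dim(rho) = sum (mult * dim) = 1*1 + 1*1 + 0*1 + 3*3 = 11 = chi_rho(e) = 11.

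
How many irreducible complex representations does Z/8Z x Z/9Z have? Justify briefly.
72

Argument: The number of irreducible complex representations of a finite group equals its number of conjugacy classes. Z/8Z x Z/9Z is abelian of order 72, so every element is its own conjugacy class: 72 classes, so Z/8Z x Z/9Z (order 72) has exactly 72 irreducible complex representations.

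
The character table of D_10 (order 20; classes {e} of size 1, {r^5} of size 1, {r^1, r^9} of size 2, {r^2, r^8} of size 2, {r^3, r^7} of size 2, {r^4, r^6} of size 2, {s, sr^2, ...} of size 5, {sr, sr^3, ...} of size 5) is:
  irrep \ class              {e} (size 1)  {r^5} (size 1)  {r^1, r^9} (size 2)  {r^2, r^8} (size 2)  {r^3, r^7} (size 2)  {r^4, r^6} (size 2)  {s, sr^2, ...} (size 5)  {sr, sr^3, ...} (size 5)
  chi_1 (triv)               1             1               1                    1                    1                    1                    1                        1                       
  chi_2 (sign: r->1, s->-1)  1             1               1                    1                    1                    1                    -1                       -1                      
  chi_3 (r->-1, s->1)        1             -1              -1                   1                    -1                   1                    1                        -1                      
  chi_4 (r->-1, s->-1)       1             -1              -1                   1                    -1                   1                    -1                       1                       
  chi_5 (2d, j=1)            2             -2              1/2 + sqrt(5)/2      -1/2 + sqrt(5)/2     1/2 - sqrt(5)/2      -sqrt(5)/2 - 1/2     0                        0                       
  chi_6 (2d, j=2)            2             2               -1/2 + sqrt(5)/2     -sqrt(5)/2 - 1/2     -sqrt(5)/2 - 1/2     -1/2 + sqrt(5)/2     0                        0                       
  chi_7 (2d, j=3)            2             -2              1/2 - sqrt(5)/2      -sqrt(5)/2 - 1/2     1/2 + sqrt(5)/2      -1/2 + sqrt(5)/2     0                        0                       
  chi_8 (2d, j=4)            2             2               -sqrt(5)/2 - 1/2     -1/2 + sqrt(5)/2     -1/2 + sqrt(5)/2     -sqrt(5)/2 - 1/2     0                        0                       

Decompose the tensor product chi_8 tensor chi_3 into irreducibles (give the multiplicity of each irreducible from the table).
chi_8 tensor chi_3 = chi_5 (all other irreducibles have multiplicity 0).

Why: The character of a tensor product is the pointwise product (chi_8 * chi_3)(C) = chi_8(C) * chi_3(C):
  {e}: (2)*(1), {r^5}: (2)*(-1), {r^1, r^9}: (-sqrt(5)/2 - 1/2)*(-1), {r^2, r^8}: (-1/2 + sqrt(5)/2)*(1), {r^3, r^7}: (-1/2 + sqrt(5)/2)*(-1), {r^4, r^6}: (-sqrt(5)/2 - 1/2)*(1), {s, sr^2, ...}: (0)*(1), {sr, sr^3, ...}: (0)*(-1)
so (chi_8 * chi_3) takes values
  {e} -> 2, {r^5} -> -2, {r^1, r^9} -> 1/2 + sqrt(5)/2, {r^2, r^8} -> -1/2 + sqrt(5)/2, {r^3, r^7} -> 1/2 - sqrt(5)/2, {r^4, r^6} -> -sqrt(5)/2 - 1/2, {s, sr^2, ...} -> 0, {sr, sr^3, ...} -> 0.
Now take the inner product of this character with each irreducible chi from the table, <chi_8*chi_3, chi> = (1/20) sum_C |C| (chi_8*chi_3)(C) conj(chi(C)):
  <chi_8*chi_3, chi_1> = (1/20)[1*(2)*conj(1) + 1*(-2)*conj(1) + 2*(1/2 + sqrt(5)/2)*conj(1) + 2*(-1/2 + sqrt(5)/2)*conj(1) + 2*(1/2 - sqrt(5)/2)*conj(1) + 2*(-sqrt(5)/2 - 1/2)*conj(1) + 5*(0)*conj(1) + 5*(0)*conj(1)]
      = (1/20)[(2) + (-2) + (1 + sqrt(5)) + (-1 + sqrt(5)) + (1 - sqrt(5)) + (-sqrt(5) - 1) + (0) + (0)] = 0/20 = 0
  <chi_8*chi_3, chi_2> = (1/20)[1*(2)*conj(1) + 1*(-2)*conj(1) + 2*(1/2 + sqrt(5)/2)*conj(1) + 2*(-1/2 + sqrt(5)/2)*conj(1) + 2*(1/2 - sqrt(5)/2)*conj(1) + 2*(-sqrt(5)/2 - 1/2)*conj(1) + 5*(0)*conj(-1) + 5*(0)*conj(-1)]
      = (1/20)[(2) + (-2) + (1 + sqrt(5)) + (-1 + sqrt(5)) + (1 - sqrt(5)) + (-sqrt(5) - 1) + (0) + (0)] = 0/20 = 0
  <chi_8*chi_3, chi_3> = (1/20)[1*(2)*conj(1) + 1*(-2)*conj(-1) + 2*(1/2 + sqrt(5)/2)*conj(-1) + 2*(-1/2 + sqrt(5)/2)*conj(1) + 2*(1/2 - sqrt(5)/2)*conj(-1) + 2*(-sqrt(5)/2 - 1/2)*conj(1) + 5*(0)*conj(1) + 5*(0)*conj(-1)]
      = (1/20)[(2) + (2) + (-sqrt(5) - 1) + (-1 + sqrt(5)) + (-1 + sqrt(5)) + (-sqrt(5) - 1) + (0) + (0)] = 0/20 = 0
  <chi_8*chi_3, chi_4> = (1/20)[1*(2)*conj(1) + 1*(-2)*conj(-1) + 2*(1/2 + sqrt(5)/2)*conj(-1) + 2*(-1/2 + sqrt(5)/2)*conj(1) + 2*(1/2 - sqrt(5)/2)*conj(-1) + 2*(-sqrt(5)/2 - 1/2)*conj(1) + 5*(0)*conj(-1) + 5*(0)*conj(1)]
      = (1/20)[(2) + (2) + (-sqrt(5) - 1) + (-1 + sqrt(5)) + (-1 + sqrt(5)) + (-sqrt(5) - 1) + (0) + (0)] = 0/20 = 0
  <chi_8*chi_3, chi_5> = (1/20)[1*(2)*conj(2) + 1*(-2)*conj(-2) + 2*(1/2 + sqrt(5)/2)*conj(1/2 + sqrt(5)/2) + 2*(-1/2 + sqrt(5)/2)*conj(-1/2 + sqrt(5)/2) + 2*(1/2 - sqrt(5)/2)*conj(1/2 - sqrt(5)/2) + 2*(-sqrt(5)/2 - 1/2)*conj(-sqrt(5)/2 - 1/2) + 5*(0)*conj(0) + 5*(0)*conj(0)]
      = (1/20)[(4) + (4) + (sqrt(5) + 3) + (3 - sqrt(5)) + (3 - sqrt(5)) + (sqrt(5) + 3) + (0) + (0)] = 20/20 = 1
  <chi_8*chi_3, chi_6> = (1/20)[1*(2)*conj(2) + 1*(-2)*conj(2) + 2*(1/2 + sqrt(5)/2)*conj(-1/2 + sqrt(5)/2) + 2*(-1/2 + sqrt(5)/2)*conj(-sqrt(5)/2 - 1/2) + 2*(1/2 - sqrt(5)/2)*conj(-sqrt(5)/2 - 1/2) + 2*(-sqrt(5)/2 - 1/2)*conj(-1/2 + sqrt(5)/2) + 5*(0)*conj(0) + 5*(0)*conj(0)]
      = (1/20)[(4) + (-4) + (2) + (-2) + (2) + (-2) + (0) + (0)] = 0/20 = 0
  <chi_8*chi_3, chi_7> = (1/20)[1*(2)*conj(2) + 1*(-2)*conj(-2) + 2*(1/2 + sqrt(5)/2)*conj(1/2 - sqrt(5)/2) + 2*(-1/2 + sqrt(5)/2)*conj(-sqrt(5)/2 - 1/2) + 2*(1/2 - sqrt(5)/2)*conj(1/2 + sqrt(5)/2) + 2*(-sqrt(5)/2 - 1/2)*conj(-1/2 + sqrt(5)/2) + 5*(0)*conj(0) + 5*(0)*conj(0)]
      = (1/20)[(4) + (4) + (-2) + (-2) + (-2) + (-2) + (0) + (0)] = 0/20 = 0
  <chi_8*chi_3, chi_8> = (1/20)[1*(2)*conj(2) + 1*(-2)*conj(2) + 2*(1/2 + sqrt(5)/2)*conj(-sqrt(5)/2 - 1/2) + 2*(-1/2 + sqrt(5)/2)*conj(-1/2 + sqrt(5)/2) + 2*(1/2 - sqrt(5)/2)*conj(-1/2 + sqrt(5)/2) + 2*(-sqrt(5)/2 - 1/2)*conj(-sqrt(5)/2 - 1/2) + 5*(0)*conj(0) + 5*(0)*conj(0)]
      = (1/20)[(4) + (-4) + (-3 - sqrt(5)) + (3 - sqrt(5)) + (-3 + sqrt(5)) + (sqrt(5) + 3) + (0) + (0)] = 0/20 = 0
Hence the multiplicities are chi_5: 1. Dimension check: dim(chi_8)*dim(chi_3) = 2*1 = 2 and sum (mult * dim) = 1*2 = 2.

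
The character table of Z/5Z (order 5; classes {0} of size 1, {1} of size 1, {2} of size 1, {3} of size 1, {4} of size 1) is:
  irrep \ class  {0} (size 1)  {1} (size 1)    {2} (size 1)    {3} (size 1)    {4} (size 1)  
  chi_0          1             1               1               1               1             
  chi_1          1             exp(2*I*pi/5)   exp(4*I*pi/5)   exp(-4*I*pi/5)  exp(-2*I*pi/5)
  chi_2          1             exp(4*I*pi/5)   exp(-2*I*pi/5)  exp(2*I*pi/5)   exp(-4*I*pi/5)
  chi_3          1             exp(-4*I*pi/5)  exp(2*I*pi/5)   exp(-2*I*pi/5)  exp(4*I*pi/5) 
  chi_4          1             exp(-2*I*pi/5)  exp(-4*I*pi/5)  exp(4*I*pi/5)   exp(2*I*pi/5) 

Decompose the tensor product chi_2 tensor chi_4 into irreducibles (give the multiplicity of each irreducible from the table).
chi_2 tensor chi_4 = chi_1 (all other irreducibles have multiplicity 0).

Argument: The character of a tensor product is the pointwise product (chi_2 * chi_4)(C) = chi_2(C) * chi_4(C):
  {0}: (1)*(1), {1}: (exp(4*I*pi/5))*(exp(-2*I*pi/5)), {2}: (exp(-2*I*pi/5))*(exp(-4*I*pi/5)), {3}: (exp(2*I*pi/5))*(exp(4*I*pi/5)), {4}: (exp(-4*I*pi/5))*(exp(2*I*pi/5))
so (chi_2 * chi_4) takes values
  {0} -> 1, {1} -> exp(2*I*pi/5), {2} -> exp(4*I*pi/5), {3} -> exp(-4*I*pi/5), {4} -> exp(-2*I*pi/5).
Now take the inner product of this character with each irreducible chi from the table, <chi_2*chi_4, chi> = (1/5) sum_C |C| (chi_2*chi_4)(C) conj(chi(C)):
  <chi_2*chi_4, chi_0> = (1/5)[1*(1)*conj(1) + 1*(exp(2*I*pi/5))*conj(1) + 1*(exp(4*I*pi/5))*conj(1) + 1*(exp(-4*I*pi/5))*conj(1) + 1*(exp(-2*I*pi/5))*conj(1)]
      = (1/5)[(1) + (exp(2*I*pi/5)) + (exp(4*I*pi/5)) + (exp(-4*I*pi/5)) + (exp(-2*I*pi/5))] = 0/5 = 0
  <chi_2*chi_4, chi_1> = (1/5)[1*(1)*conj(1) + 1*(exp(2*I*pi/5))*conj(exp(2*I*pi/5)) + 1*(exp(4*I*pi/5))*conj(exp(4*I*pi/5)) + 1*(exp(-4*I*pi/5))*conj(exp(-4*I*pi/5)) + 1*(exp(-2*I*pi/5))*conj(exp(-2*I*pi/5))]
      = (1/5)[(1) + (1) + (1) + (1) + (1)] = 5/5 = 1
  <chi_2*chi_4, chi_2> = (1/5)[1*(1)*conj(1) + 1*(exp(2*I*pi/5))*conj(exp(4*I*pi/5)) + 1*(exp(4*I*pi/5))*conj(exp(-2*I*pi/5)) + 1*(exp(-4*I*pi/5))*conj(exp(2*I*pi/5)) + 1*(exp(-2*I*pi/5))*conj(exp(-4*I*pi/5))]
      = (1/5)[(1) + (exp(-2*I*pi/5)) + (exp(-4*I*pi/5)) + (exp(4*I*pi/5)) + (exp(2*I*pi/5))] = 0/5 = 0
  <chi_2*chi_4, chi_3> = (1/5)[1*(1)*conj(1) + 1*(exp(2*I*pi/5))*conj(exp(-4*I*pi/5)) + 1*(exp(4*I*pi/5))*conj(exp(2*I*pi/5)) + 1*(exp(-4*I*pi/5))*conj(exp(-2*I*pi/5)) + 1*(exp(-2*I*pi/5))*conj(exp(4*I*pi/5))]
      = (1/5)[(1) + (exp(-4*I*pi/5)) + (exp(2*I*pi/5)) + (exp(-2*I*pi/5)) + (exp(4*I*pi/5))] = 0/5 = 0
  <chi_2*chi_4, chi_4> = (1/5)[1*(1)*conj(1) + 1*(exp(2*I*pi/5))*conj(exp(-2*I*pi/5)) + 1*(exp(4*I*pi/5))*conj(exp(-4*I*pi/5)) + 1*(exp(-4*I*pi/5))*conj(exp(4*I*pi/5)) + 1*(exp(-2*I*pi/5))*conj(exp(2*I*pi/5))]
      = (1/5)[(1) + (exp(4*I*pi/5)) + (exp(-2*I*pi/5)) + (exp(2*I*pi/5)) + (exp(-4*I*pi/5))] = 0/5 = 0
(Exp terms are combined using exp(i*s)*conj(exp(i*t)) = exp(i*(s-t)), and sums of them are collapsed using the identity that for every m > 1 the m distinct m-th roots of unity sum to 0, e.g. 1 + exp(2*I*pi/3) + exp(-2*I*pi/3) = 0.)
Hence the multiplicities are chi_1: 1. Dimension check: dim(chi_2)*dim(chi_4) = 1*1 = 1 and sum (mult * dim) = 1*1 = 1.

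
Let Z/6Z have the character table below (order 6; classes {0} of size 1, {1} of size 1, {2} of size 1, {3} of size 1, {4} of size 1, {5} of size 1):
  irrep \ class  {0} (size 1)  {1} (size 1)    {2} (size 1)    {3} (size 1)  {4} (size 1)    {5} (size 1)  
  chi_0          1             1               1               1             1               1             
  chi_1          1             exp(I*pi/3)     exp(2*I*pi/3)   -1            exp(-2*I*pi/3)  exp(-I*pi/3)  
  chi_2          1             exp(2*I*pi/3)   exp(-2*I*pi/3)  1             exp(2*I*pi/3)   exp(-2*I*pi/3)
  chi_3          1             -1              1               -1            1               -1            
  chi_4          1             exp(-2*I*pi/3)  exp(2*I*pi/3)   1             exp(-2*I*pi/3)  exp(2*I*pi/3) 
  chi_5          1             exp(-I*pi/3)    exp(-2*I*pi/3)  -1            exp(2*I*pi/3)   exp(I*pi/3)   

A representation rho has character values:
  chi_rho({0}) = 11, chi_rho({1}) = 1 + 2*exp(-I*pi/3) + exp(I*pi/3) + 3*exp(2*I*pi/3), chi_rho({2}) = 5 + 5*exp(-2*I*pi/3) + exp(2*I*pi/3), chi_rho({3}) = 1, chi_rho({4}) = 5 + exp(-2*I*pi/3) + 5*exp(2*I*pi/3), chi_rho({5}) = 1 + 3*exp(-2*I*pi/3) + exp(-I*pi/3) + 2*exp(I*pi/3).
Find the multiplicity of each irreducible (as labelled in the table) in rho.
Multiplicities: chi_0: 3, chi_1: 1, chi_2: 3, chi_3: 2, chi_4: 0, chi_5: 2.

Derivation: Use <chi_rho, chi> = (1/|G|) sum_C |C| * chi_rho(C) * conj(chi(C)) with |G| = 6 for each irreducible chi in the table:
  <chi_rho, chi_0> = (1/6)[1*(11)*conj(1) + 1*(1 + 2*exp(-I*pi/3) + exp(I*pi/3) + 3*exp(2*I*pi/3))*conj(1) + 1*(5 + 5*exp(-2*I*pi/3) + exp(2*I*pi/3))*conj(1) + 1*(1)*conj(1) + 1*(5 + exp(-2*I*pi/3) + 5*exp(2*I*pi/3))*conj(1) + 1*(1 + 3*exp(-2*I*pi/3) + exp(-I*pi/3) + 2*exp(I*pi/3))*conj(1)]
      = (1/6)[(11) + (1 + 2*exp(-I*pi/3) + exp(I*pi/3) + 3*exp(2*I*pi/3)) + (5 + 5*exp(-2*I*pi/3) + exp(2*I*pi/3)) + (1) + (5 + exp(-2*I*pi/3) + 5*exp(2*I*pi/3)) + (1 + 3*exp(-2*I*pi/3) + exp(-I*pi/3) + 2*exp(I*pi/3))] = 18/6 = 3
  <chi_rho, chi_1> = (1/6)[1*(11)*conj(1) + 1*(1 + 2*exp(-I*pi/3) + exp(I*pi/3) + 3*exp(2*I*pi/3))*conj(exp(I*pi/3)) + 1*(5 + 5*exp(-2*I*pi/3) + exp(2*I*pi/3))*conj(exp(2*I*pi/3)) + 1*(1)*conj(-1) + 1*(5 + exp(-2*I*pi/3) + 5*exp(2*I*pi/3))*conj(exp(-2*I*pi/3)) + 1*(1 + 3*exp(-2*I*pi/3) + exp(-I*pi/3) + 2*exp(I*pi/3))*conj(exp(-I*pi/3))]
      = (1/6)[(11) + (2) + (-4) + (-1) + (-4) + (2)] = 6/6 = 1
  <chi_rho, chi_2> = (1/6)[1*(11)*conj(1) + 1*(1 + 2*exp(-I*pi/3) + exp(I*pi/3) + 3*exp(2*I*pi/3))*conj(exp(2*I*pi/3)) + 1*(5 + 5*exp(-2*I*pi/3) + exp(2*I*pi/3))*conj(exp(-2*I*pi/3)) + 1*(1)*conj(1) + 1*(5 + exp(-2*I*pi/3) + 5*exp(2*I*pi/3))*conj(exp(2*I*pi/3)) + 1*(1 + 3*exp(-2*I*pi/3) + exp(-I*pi/3) + 2*exp(I*pi/3))*conj(exp(-2*I*pi/3))]
      = (1/6)[(11) + (1 + exp(-2*I*pi/3) + exp(-I*pi/3)) + (5 + exp(-2*I*pi/3) + 5*exp(2*I*pi/3)) + (1) + (5 + 5*exp(-2*I*pi/3) + exp(2*I*pi/3)) + (1 + exp(2*I*pi/3) + exp(I*pi/3))] = 18/6 = 3
  <chi_rho, chi_3> = (1/6)[1*(11)*conj(1) + 1*(1 + 2*exp(-I*pi/3) + exp(I*pi/3) + 3*exp(2*I*pi/3))*conj(-1) + 1*(5 + 5*exp(-2*I*pi/3) + exp(2*I*pi/3))*conj(1) + 1*(1)*conj(-1) + 1*(5 + exp(-2*I*pi/3) + 5*exp(2*I*pi/3))*conj(1) + 1*(1 + 3*exp(-2*I*pi/3) + exp(-I*pi/3) + 2*exp(I*pi/3))*conj(-1)]
      = (1/6)[(11) + (-1 - 3*exp(2*I*pi/3) - exp(I*pi/3) - 2*exp(-I*pi/3)) + (5 + 5*exp(-2*I*pi/3) + exp(2*I*pi/3)) + (-1) + (5 + exp(-2*I*pi/3) + 5*exp(2*I*pi/3)) + (-1 - 2*exp(I*pi/3) - exp(-I*pi/3) - 3*exp(-2*I*pi/3))] = 12/6 = 2
  <chi_rho, chi_4> = (1/6)[1*(11)*conj(1) + 1*(1 + 2*exp(-I*pi/3) + exp(I*pi/3) + 3*exp(2*I*pi/3))*conj(exp(-2*I*pi/3)) + 1*(5 + 5*exp(-2*I*pi/3) + exp(2*I*pi/3))*conj(exp(2*I*pi/3)) + 1*(1)*conj(1) + 1*(5 + exp(-2*I*pi/3) + 5*exp(2*I*pi/3))*conj(exp(-2*I*pi/3)) + 1*(1 + 3*exp(-2*I*pi/3) + exp(-I*pi/3) + 2*exp(I*pi/3))*conj(exp(2*I*pi/3))]
      = (1/6)[(11) + (-2) + (-4) + (1) + (-4) + (-2)] = 0/6 = 0
  <chi_rho, chi_5> = (1/6)[1*(11)*conj(1) + 1*(1 + 2*exp(-I*pi/3) + exp(I*pi/3) + 3*exp(2*I*pi/3))*conj(exp(-I*pi/3)) + 1*(5 + 5*exp(-2*I*pi/3) + exp(2*I*pi/3))*conj(exp(-2*I*pi/3)) + 1*(1)*conj(-1) + 1*(5 + exp(-2*I*pi/3) + 5*exp(2*I*pi/3))*conj(exp(2*I*pi/3)) + 1*(1 + 3*exp(-2*I*pi/3) + exp(-I*pi/3) + 2*exp(I*pi/3))*conj(exp(I*pi/3))]
      = (1/6)[(11) + (-1 + exp(2*I*pi/3) + exp(I*pi/3)) + (5 + exp(-2*I*pi/3) + 5*exp(2*I*pi/3)) + (-1) + (5 + 5*exp(-2*I*pi/3) + exp(2*I*pi/3)) + (-1 + exp(-2*I*pi/3) + exp(-I*pi/3))] = 12/6 = 2
(Exp terms are combined using exp(i*s)*conj(exp(i*t)) = exp(i*(s-t)), and sums of them are collapsed using the identity that for every m > 1 the m distinct m-th roots of unity sum to 0, e.g. 1 + exp(2*I*pi/3) + exp(-2*I*pi/3) = 0.)
Dimension check: dim(rho) = sum (mult * dim) = 3*1 + 1*1 + 3*1 + 2*1 + 0*1 + 2*1 = 11 = chi_rho(e) = 11.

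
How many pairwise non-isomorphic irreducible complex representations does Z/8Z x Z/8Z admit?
64

Solution. The number of irreducible complex representations of a finite group equals its number of conjugacy classes. Z/8Z x Z/8Z is abelian of order 64, so every element is its own conjugacy class: 64 classes, so Z/8Z x Z/8Z (order 64) has exactly 64 irreducible complex representations.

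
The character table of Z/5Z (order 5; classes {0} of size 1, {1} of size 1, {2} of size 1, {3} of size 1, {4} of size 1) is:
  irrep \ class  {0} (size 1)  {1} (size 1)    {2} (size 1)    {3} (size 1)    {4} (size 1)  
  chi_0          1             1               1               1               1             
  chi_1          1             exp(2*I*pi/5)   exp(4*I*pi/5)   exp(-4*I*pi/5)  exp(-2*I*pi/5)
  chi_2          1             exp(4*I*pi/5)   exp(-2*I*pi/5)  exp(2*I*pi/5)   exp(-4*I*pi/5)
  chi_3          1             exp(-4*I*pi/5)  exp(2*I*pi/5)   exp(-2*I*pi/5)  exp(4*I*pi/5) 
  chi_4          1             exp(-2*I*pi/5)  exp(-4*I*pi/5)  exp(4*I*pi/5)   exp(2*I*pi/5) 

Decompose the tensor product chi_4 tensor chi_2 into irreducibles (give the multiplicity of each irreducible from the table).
chi_4 tensor chi_2 = chi_1 (all other irreducibles have multiplicity 0).

Proof sketch: The character of a tensor product is the pointwise product (chi_4 * chi_2)(C) = chi_4(C) * chi_2(C):
  {0}: (1)*(1), {1}: (exp(-2*I*pi/5))*(exp(4*I*pi/5)), {2}: (exp(-4*I*pi/5))*(exp(-2*I*pi/5)), {3}: (exp(4*I*pi/5))*(exp(2*I*pi/5)), {4}: (exp(2*I*pi/5))*(exp(-4*I*pi/5))
so (chi_4 * chi_2) takes values
  {0} -> 1, {1} -> exp(2*I*pi/5), {2} -> exp(4*I*pi/5), {3} -> exp(-4*I*pi/5), {4} -> exp(-2*I*pi/5).
Now take the inner product of this character with each irreducible chi from the table, <chi_4*chi_2, chi> = (1/5) sum_C |C| (chi_4*chi_2)(C) conj(chi(C)):
  <chi_4*chi_2, chi_0> = (1/5)[1*(1)*conj(1) + 1*(exp(2*I*pi/5))*conj(1) + 1*(exp(4*I*pi/5))*conj(1) + 1*(exp(-4*I*pi/5))*conj(1) + 1*(exp(-2*I*pi/5))*conj(1)]
      = (1/5)[(1) + (exp(2*I*pi/5)) + (exp(4*I*pi/5)) + (exp(-4*I*pi/5)) + (exp(-2*I*pi/5))] = 0/5 = 0
  <chi_4*chi_2, chi_1> = (1/5)[1*(1)*conj(1) + 1*(exp(2*I*pi/5))*conj(exp(2*I*pi/5)) + 1*(exp(4*I*pi/5))*conj(exp(4*I*pi/5)) + 1*(exp(-4*I*pi/5))*conj(exp(-4*I*pi/5)) + 1*(exp(-2*I*pi/5))*conj(exp(-2*I*pi/5))]
      = (1/5)[(1) + (1) + (1) + (1) + (1)] = 5/5 = 1
  <chi_4*chi_2, chi_2> = (1/5)[1*(1)*conj(1) + 1*(exp(2*I*pi/5))*conj(exp(4*I*pi/5)) + 1*(exp(4*I*pi/5))*conj(exp(-2*I*pi/5)) + 1*(exp(-4*I*pi/5))*conj(exp(2*I*pi/5)) + 1*(exp(-2*I*pi/5))*conj(exp(-4*I*pi/5))]
      = (1/5)[(1) + (exp(-2*I*pi/5)) + (exp(-4*I*pi/5)) + (exp(4*I*pi/5)) + (exp(2*I*pi/5))] = 0/5 = 0
  <chi_4*chi_2, chi_3> = (1/5)[1*(1)*conj(1) + 1*(exp(2*I*pi/5))*conj(exp(-4*I*pi/5)) + 1*(exp(4*I*pi/5))*conj(exp(2*I*pi/5)) + 1*(exp(-4*I*pi/5))*conj(exp(-2*I*pi/5)) + 1*(exp(-2*I*pi/5))*conj(exp(4*I*pi/5))]
      = (1/5)[(1) + (exp(-4*I*pi/5)) + (exp(2*I*pi/5)) + (exp(-2*I*pi/5)) + (exp(4*I*pi/5))] = 0/5 = 0
  <chi_4*chi_2, chi_4> = (1/5)[1*(1)*conj(1) + 1*(exp(2*I*pi/5))*conj(exp(-2*I*pi/5)) + 1*(exp(4*I*pi/5))*conj(exp(-4*I*pi/5)) + 1*(exp(-4*I*pi/5))*conj(exp(4*I*pi/5)) + 1*(exp(-2*I*pi/5))*conj(exp(2*I*pi/5))]
      = (1/5)[(1) + (exp(4*I*pi/5)) + (exp(-2*I*pi/5)) + (exp(2*I*pi/5)) + (exp(-4*I*pi/5))] = 0/5 = 0
(Exp terms are combined using exp(i*s)*conj(exp(i*t)) = exp(i*(s-t)), and sums of them are collapsed using the identity that for every m > 1 the m distinct m-th roots of unity sum to 0, e.g. 1 + exp(2*I*pi/3) + exp(-2*I*pi/3) = 0.)
Hence the multiplicities are chi_1: 1. Dimension check: dim(chi_4)*dim(chi_2) = 1*1 = 1 and sum (mult * dim) = 1*1 = 1.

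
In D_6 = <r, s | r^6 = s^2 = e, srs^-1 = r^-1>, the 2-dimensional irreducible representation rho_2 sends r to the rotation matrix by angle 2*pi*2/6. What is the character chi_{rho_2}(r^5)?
chi_{rho_2}(r^5) = 2*cos(2*pi*2*5/6) = -1

Reasoning: rho_2(r^5) is rotation by angle 2*pi*2*5/6, whose trace is 2*cos(2*pi*2*5/6) = -1.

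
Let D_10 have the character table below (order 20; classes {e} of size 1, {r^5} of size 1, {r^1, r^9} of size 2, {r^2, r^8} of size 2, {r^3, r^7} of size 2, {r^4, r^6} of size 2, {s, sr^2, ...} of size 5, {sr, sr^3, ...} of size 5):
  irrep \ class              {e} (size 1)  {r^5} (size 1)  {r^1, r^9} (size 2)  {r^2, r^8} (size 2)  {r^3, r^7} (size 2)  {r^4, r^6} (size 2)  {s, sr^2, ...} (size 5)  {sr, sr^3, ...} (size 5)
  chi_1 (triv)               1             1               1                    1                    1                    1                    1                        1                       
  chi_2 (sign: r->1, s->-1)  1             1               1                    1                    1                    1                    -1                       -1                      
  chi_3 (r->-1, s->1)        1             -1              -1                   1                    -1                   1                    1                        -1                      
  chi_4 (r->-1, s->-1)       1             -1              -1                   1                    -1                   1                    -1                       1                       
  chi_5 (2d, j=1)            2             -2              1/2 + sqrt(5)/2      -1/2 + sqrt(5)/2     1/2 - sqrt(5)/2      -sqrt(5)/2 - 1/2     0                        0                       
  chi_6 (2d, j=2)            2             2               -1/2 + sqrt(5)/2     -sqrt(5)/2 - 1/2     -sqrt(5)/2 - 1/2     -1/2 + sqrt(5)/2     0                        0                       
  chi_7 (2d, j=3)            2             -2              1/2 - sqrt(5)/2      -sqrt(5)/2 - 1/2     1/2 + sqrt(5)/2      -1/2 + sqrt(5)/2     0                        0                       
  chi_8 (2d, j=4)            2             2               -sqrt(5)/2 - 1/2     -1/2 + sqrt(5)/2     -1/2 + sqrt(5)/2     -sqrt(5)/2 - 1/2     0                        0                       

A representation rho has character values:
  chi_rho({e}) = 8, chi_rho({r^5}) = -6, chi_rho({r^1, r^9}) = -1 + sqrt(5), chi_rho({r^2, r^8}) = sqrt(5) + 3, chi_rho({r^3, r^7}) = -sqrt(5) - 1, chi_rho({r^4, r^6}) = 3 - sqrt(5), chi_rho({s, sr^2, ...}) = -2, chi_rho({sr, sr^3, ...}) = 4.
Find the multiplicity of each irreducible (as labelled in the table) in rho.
Multiplicities: chi_1: 1, chi_2: 0, chi_3: 0, chi_4: 3, chi_5: 2, chi_6: 0, chi_7: 0, chi_8: 0.

Proof sketch: Use <chi_rho, chi> = (1/|G|) sum_C |C| * chi_rho(C) * conj(chi(C)) with |G| = 20 for each irreducible chi in the table:
  <chi_rho, chi_1> = (1/20)[1*(8)*conj(1) + 1*(-6)*conj(1) + 2*(-1 + sqrt(5))*conj(1) + 2*(sqrt(5) + 3)*conj(1) + 2*(-sqrt(5) - 1)*conj(1) + 2*(3 - sqrt(5))*conj(1) + 5*(-2)*conj(1) + 5*(4)*conj(1)]
      = (1/20)[(8) + (-6) + (-2 + 2*sqrt(5)) + (2*sqrt(5) + 6) + (-2*sqrt(5) - 2) + (6 - 2*sqrt(5)) + (-10) + (20)] = 20/20 = 1
  <chi_rho, chi_2> = (1/20)[1*(8)*conj(1) + 1*(-6)*conj(1) + 2*(-1 + sqrt(5))*conj(1) + 2*(sqrt(5) + 3)*conj(1) + 2*(-sqrt(5) - 1)*conj(1) + 2*(3 - sqrt(5))*conj(1) + 5*(-2)*conj(-1) + 5*(4)*conj(-1)]
      = (1/20)[(8) + (-6) + (-2 + 2*sqrt(5)) + (2*sqrt(5) + 6) + (-2*sqrt(5) - 2) + (6 - 2*sqrt(5)) + (10) + (-20)] = 0/20 = 0
  <chi_rho, chi_3> = (1/20)[1*(8)*conj(1) + 1*(-6)*conj(-1) + 2*(-1 + sqrt(5))*conj(-1) + 2*(sqrt(5) + 3)*conj(1) + 2*(-sqrt(5) - 1)*conj(-1) + 2*(3 - sqrt(5))*conj(1) + 5*(-2)*conj(1) + 5*(4)*conj(-1)]
      = (1/20)[(8) + (6) + (2 - 2*sqrt(5)) + (2*sqrt(5) + 6) + (2 + 2*sqrt(5)) + (6 - 2*sqrt(5)) + (-10) + (-20)] = 0/20 = 0
  <chi_rho, chi_4> = (1/20)[1*(8)*conj(1) + 1*(-6)*conj(-1) + 2*(-1 + sqrt(5))*conj(-1) + 2*(sqrt(5) + 3)*conj(1) + 2*(-sqrt(5) - 1)*conj(-1) + 2*(3 - sqrt(5))*conj(1) + 5*(-2)*conj(-1) + 5*(4)*conj(1)]
      = (1/20)[(8) + (6) + (2 - 2*sqrt(5)) + (2*sqrt(5) + 6) + (2 + 2*sqrt(5)) + (6 - 2*sqrt(5)) + (10) + (20)] = 60/20 = 3
  <chi_rho, chi_5> = (1/20)[1*(8)*conj(2) + 1*(-6)*conj(-2) + 2*(-1 + sqrt(5))*conj(1/2 + sqrt(5)/2) + 2*(sqrt(5) + 3)*conj(-1/2 + sqrt(5)/2) + 2*(-sqrt(5) - 1)*conj(1/2 - sqrt(5)/2) + 2*(3 - sqrt(5))*conj(-sqrt(5)/2 - 1/2) + 5*(-2)*conj(0) + 5*(4)*conj(0)]
      = (1/20)[(16) + (12) + (4) + (2 + 2*sqrt(5)) + (4) + (2 - 2*sqrt(5)) + (0) + (0)] = 40/20 = 2
  <chi_rho, chi_6> = (1/20)[1*(8)*conj(2) + 1*(-6)*conj(2) + 2*(-1 + sqrt(5))*conj(-1/2 + sqrt(5)/2) + 2*(sqrt(5) + 3)*conj(-sqrt(5)/2 - 1/2) + 2*(-sqrt(5) - 1)*conj(-sqrt(5)/2 - 1/2) + 2*(3 - sqrt(5))*conj(-1/2 + sqrt(5)/2) + 5*(-2)*conj(0) + 5*(4)*conj(0)]
      = (1/20)[(16) + (-12) + (6 - 2*sqrt(5)) + (-4*sqrt(5) - 8) + (2*sqrt(5) + 6) + (-8 + 4*sqrt(5)) + (0) + (0)] = 0/20 = 0
  <chi_rho, chi_7> = (1/20)[1*(8)*conj(2) + 1*(-6)*conj(-2) + 2*(-1 + sqrt(5))*conj(1/2 - sqrt(5)/2) + 2*(sqrt(5) + 3)*conj(-sqrt(5)/2 - 1/2) + 2*(-sqrt(5) - 1)*conj(1/2 + sqrt(5)/2) + 2*(3 - sqrt(5))*conj(-1/2 + sqrt(5)/2) + 5*(-2)*conj(0) + 5*(4)*conj(0)]
      = (1/20)[(16) + (12) + (-6 + 2*sqrt(5)) + (-4*sqrt(5) - 8) + (-6 - 2*sqrt(5)) + (-8 + 4*sqrt(5)) + (0) + (0)] = 0/20 = 0
  <chi_rho, chi_8> = (1/20)[1*(8)*conj(2) + 1*(-6)*conj(2) + 2*(-1 + sqrt(5))*conj(-sqrt(5)/2 - 1/2) + 2*(sqrt(5) + 3)*conj(-1/2 + sqrt(5)/2) + 2*(-sqrt(5) - 1)*conj(-1/2 + sqrt(5)/2) + 2*(3 - sqrt(5))*conj(-sqrt(5)/2 - 1/2) + 5*(-2)*conj(0) + 5*(4)*conj(0)]
      = (1/20)[(16) + (-12) + (-4) + (2 + 2*sqrt(5)) + (-4) + (2 - 2*sqrt(5)) + (0) + (0)] = 0/20 = 0
Dimension check: dim(rho) = sum (mult * dim) = 1*1 + 0*1 + 0*1 + 3*1 + 2*2 + 0*2 + 0*2 + 0*2 = 8 = chi_rho(e) = 8.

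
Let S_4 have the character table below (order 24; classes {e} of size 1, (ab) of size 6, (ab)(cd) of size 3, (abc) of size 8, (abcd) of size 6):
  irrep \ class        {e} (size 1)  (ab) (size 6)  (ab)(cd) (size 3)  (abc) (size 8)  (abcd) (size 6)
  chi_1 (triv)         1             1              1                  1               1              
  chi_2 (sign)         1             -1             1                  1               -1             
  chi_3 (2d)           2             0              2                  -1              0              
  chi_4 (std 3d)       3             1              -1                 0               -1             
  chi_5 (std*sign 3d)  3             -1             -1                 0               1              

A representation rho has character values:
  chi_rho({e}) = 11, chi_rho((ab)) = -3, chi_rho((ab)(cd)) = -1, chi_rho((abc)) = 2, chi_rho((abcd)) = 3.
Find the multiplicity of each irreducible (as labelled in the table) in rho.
Multiplicities: chi_1: 1, chi_2: 1, chi_3: 0, chi_4: 0, chi_5: 3.

Details: Use <chi_rho, chi> = (1/|G|) sum_C |C| * chi_rho(C) * conj(chi(C)) with |G| = 24 for each irreducible chi in the table:
  <chi_rho, chi_1> = (1/24)[1*(11)*conj(1) + 6*(-3)*conj(1) + 3*(-1)*conj(1) + 8*(2)*conj(1) + 6*(3)*conj(1)]
      = (1/24)[(11) + (-18) + (-3) + (16) + (18)] = 24/24 = 1
  <chi_rho, chi_2> = (1/24)[1*(11)*conj(1) + 6*(-3)*conj(-1) + 3*(-1)*conj(1) + 8*(2)*conj(1) + 6*(3)*conj(-1)]
      = (1/24)[(11) + (18) + (-3) + (16) + (-18)] = 24/24 = 1
  <chi_rho, chi_3> = (1/24)[1*(11)*conj(2) + 6*(-3)*conj(0) + 3*(-1)*conj(2) + 8*(2)*conj(-1) + 6*(3)*conj(0)]
      = (1/24)[(22) + (0) + (-6) + (-16) + (0)] = 0/24 = 0
  <chi_rho, chi_4> = (1/24)[1*(11)*conj(3) + 6*(-3)*conj(1) + 3*(-1)*conj(-1) + 8*(2)*conj(0) + 6*(3)*conj(-1)]
      = (1/24)[(33) + (-18) + (3) + (0) + (-18)] = 0/24 = 0
  <chi_rho, chi_5> = (1/24)[1*(11)*conj(3) + 6*(-3)*conj(-1) + 3*(-1)*conj(-1) + 8*(2)*conj(0) + 6*(3)*conj(1)]
      = (1/24)[(33) + (18) + (3) + (0) + (18)] = 72/24 = 3
Dimension check: dim(rho) = sum (mult * dim) = 1*1 + 1*1 + 0*2 + 0*3 + 3*3 = 11 = chi_rho(e) = 11.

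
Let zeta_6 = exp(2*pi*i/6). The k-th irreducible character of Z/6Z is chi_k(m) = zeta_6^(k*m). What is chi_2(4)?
chi_2(4) = zeta_6^8 = exp(2*I*pi/3)

Solution. chi_2(4) = zeta_6^(2*4) = zeta_6^8. Since zeta_6^6 = 1, this equals zeta_6^2 = exp(2*pi*i*2/6) = exp(2*I*pi/3).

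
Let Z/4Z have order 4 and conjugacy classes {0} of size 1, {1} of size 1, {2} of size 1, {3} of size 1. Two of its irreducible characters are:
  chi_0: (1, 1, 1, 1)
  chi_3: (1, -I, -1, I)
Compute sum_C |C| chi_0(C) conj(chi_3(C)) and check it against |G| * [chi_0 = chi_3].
Sum = 0; so <chi_0, chi_3> = 0 (distinct irreducibles are orthogonal).

Working: Compute term by term over conjugacy classes (|C| * chi_0(C) * conj(chi_3(C))):
  1*(1)*conj(1) + 1*(1)*conj(-I) + 1*(1)*conj(-1) + 1*(1)*conj(I)
  = (1) + (I) + (-1) + (-I)
  = 0.
(Exp terms are combined using exp(i*s)*conj(exp(i*t)) = exp(i*(s-t)), and sums of them are collapsed using the identity that for every m > 1 the m distinct m-th roots of unity sum to 0, e.g. 1 + exp(2*I*pi/3) + exp(-2*I*pi/3) = 0.)
Dividing by |G| = 4 gives 0/4 = 0, matching the row-orthogonality relation <chi_0, chi_3> = [chi_0 = chi_3].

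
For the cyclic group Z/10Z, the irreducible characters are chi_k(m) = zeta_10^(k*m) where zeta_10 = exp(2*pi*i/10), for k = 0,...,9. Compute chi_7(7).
chi_7(7) = zeta_10^49 = exp(-I*pi/5)

Why: chi_7(7) = zeta_10^(7*7) = zeta_10^49. Since zeta_10^10 = 1, this equals zeta_10^9 = exp(2*pi*i*9/10) = exp(-I*pi/5).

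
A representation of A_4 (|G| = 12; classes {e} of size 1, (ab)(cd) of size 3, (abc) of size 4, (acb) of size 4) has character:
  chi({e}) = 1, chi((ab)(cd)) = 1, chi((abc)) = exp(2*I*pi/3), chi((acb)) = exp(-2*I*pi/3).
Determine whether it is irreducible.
Irreducible: <chi, chi> = 1.

Explanation: <chi, chi> = (1/|G|) sum_C |C| * |chi(C)|^2 = (1/12)[1*|1|^2 + 3*|1|^2 + 4*|exp(2*I*pi/3)|^2 + 4*|exp(-2*I*pi/3)|^2]
  = (1/12)[(1) + (3) + (4) + (4)] = 12/12 = 1.
(Exp terms are combined using exp(i*s)*conj(exp(i*t)) = exp(i*(s-t)), and sums of them are collapsed using the identity that for every m > 1 the m distinct m-th roots of unity sum to 0, e.g. 1 + exp(2*I*pi/3) + exp(-2*I*pi/3) = 0.)
A character is irreducible iff <chi, chi> = 1, so this representation is irreducible.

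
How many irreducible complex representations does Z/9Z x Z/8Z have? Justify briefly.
72

Details: The number of irreducible complex representations of a finite group equals its number of conjugacy classes. Z/9Z x Z/8Z is abelian of order 72, so every element is its own conjugacy class: 72 classes, so Z/9Z x Z/8Z (order 72) has exactly 72 irreducible complex representations.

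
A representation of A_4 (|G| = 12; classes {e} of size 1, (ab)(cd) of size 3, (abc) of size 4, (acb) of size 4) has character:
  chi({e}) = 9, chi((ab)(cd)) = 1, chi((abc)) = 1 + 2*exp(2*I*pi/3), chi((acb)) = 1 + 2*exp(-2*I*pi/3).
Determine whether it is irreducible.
Not irreducible (reducible): <chi, chi> = 9 > 1.

Why: <chi, chi> = (1/|G|) sum_C |C| * |chi(C)|^2 = (1/12)[1*|9|^2 + 3*|1|^2 + 4*|1 + 2*exp(2*I*pi/3)|^2 + 4*|1 + 2*exp(-2*I*pi/3)|^2]
  = (1/12)[(81) + (3) + (12) + (12)] = 108/12 = 9.
(Exp terms are combined using exp(i*s)*conj(exp(i*t)) = exp(i*(s-t)), and sums of them are collapsed using the identity that for every m > 1 the m distinct m-th roots of unity sum to 0, e.g. 1 + exp(2*I*pi/3) + exp(-2*I*pi/3) = 0.)
A character is irreducible iff <chi, chi> = 1, so this representation is reducible.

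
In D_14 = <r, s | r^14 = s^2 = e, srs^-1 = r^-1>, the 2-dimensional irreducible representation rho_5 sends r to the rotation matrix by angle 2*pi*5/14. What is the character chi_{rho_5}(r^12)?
chi_{rho_5}(r^12) = 2*cos(2*pi*5*12/14) = -2*cos(3*pi/7)

Solution. rho_5(r^12) is rotation by angle 2*pi*5*12/14, whose trace is 2*cos(2*pi*5*12/14) = -2*cos(3*pi/7).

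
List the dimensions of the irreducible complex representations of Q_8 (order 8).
Dimensions: 1, 1, 1, 1, 2

Justification: There are 5 irreducibles (= number of conjugacy classes). Their dimensions d_i satisfy sum d_i^2 = |G| = 8: 1 + 1 + 1 + 1 + 4 = 8.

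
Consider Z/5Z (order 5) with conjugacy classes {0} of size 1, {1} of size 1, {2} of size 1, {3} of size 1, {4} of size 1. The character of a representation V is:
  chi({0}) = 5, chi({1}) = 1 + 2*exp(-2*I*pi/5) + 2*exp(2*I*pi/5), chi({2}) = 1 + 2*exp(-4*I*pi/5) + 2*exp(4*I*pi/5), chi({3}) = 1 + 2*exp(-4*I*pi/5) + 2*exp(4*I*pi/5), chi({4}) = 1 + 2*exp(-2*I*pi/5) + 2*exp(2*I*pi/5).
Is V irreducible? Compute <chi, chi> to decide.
Not irreducible (reducible): <chi, chi> = 9 > 1.

Explanation: <chi, chi> = (1/|G|) sum_C |C| * |chi(C)|^2 = (1/5)[1*|5|^2 + 1*|1 + 2*exp(-2*I*pi/5) + 2*exp(2*I*pi/5)|^2 + 1*|1 + 2*exp(-4*I*pi/5) + 2*exp(4*I*pi/5)|^2 + 1*|1 + 2*exp(-4*I*pi/5) + 2*exp(4*I*pi/5)|^2 + 1*|1 + 2*exp(-2*I*pi/5) + 2*exp(2*I*pi/5)|^2]
  = (1/5)[(25) + (5) + (5) + (5) + (5)] = 45/5 = 9.
(Exp terms are combined using exp(i*s)*conj(exp(i*t)) = exp(i*(s-t)), and sums of them are collapsed using the identity that for every m > 1 the m distinct m-th roots of unity sum to 0, e.g. 1 + exp(2*I*pi/3) + exp(-2*I*pi/3) = 0.)
A character is irreducible iff <chi, chi> = 1, so this representation is reducible.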